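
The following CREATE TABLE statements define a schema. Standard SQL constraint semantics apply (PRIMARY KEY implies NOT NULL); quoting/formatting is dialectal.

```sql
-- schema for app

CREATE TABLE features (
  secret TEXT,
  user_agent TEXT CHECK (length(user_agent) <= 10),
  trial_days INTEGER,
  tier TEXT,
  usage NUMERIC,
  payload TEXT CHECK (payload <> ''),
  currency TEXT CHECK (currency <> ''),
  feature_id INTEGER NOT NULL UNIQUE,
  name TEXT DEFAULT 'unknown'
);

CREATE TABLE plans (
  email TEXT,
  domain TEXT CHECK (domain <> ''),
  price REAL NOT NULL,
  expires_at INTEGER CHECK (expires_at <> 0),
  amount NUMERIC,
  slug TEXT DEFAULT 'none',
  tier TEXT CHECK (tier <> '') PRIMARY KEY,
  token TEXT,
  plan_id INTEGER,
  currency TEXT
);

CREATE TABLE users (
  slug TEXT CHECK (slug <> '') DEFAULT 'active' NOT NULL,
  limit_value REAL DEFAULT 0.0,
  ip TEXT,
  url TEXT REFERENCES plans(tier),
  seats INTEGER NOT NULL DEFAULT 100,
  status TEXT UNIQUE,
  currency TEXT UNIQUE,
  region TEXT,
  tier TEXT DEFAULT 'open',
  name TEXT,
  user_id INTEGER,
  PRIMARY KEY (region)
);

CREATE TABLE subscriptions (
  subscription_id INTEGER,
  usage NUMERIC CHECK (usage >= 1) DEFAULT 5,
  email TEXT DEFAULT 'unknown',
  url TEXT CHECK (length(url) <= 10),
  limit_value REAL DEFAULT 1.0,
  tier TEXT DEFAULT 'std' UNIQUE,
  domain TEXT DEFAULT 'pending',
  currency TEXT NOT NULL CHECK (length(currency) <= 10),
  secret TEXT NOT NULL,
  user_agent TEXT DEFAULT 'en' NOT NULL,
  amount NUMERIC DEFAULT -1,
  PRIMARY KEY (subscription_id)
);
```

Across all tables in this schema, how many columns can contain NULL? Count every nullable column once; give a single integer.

features: 8 nullable (secret, user_agent, trial_days, tier, usage, payload, currency, name — PK none and explicit NOT NULL columns excluded).
plans: 8 nullable (email, domain, expires_at, amount, slug, token, plan_id, currency — PK (tier) and explicit NOT NULL columns excluded).
users: 8 nullable (limit_value, ip, url, status, currency, tier, name, user_id — PK (region) and explicit NOT NULL columns excluded).
subscriptions: 7 nullable (usage, email, url, limit_value, tier, domain, amount — PK (subscription_id) and explicit NOT NULL columns excluded).
Total: 8 + 8 + 8 + 7 = 31.

31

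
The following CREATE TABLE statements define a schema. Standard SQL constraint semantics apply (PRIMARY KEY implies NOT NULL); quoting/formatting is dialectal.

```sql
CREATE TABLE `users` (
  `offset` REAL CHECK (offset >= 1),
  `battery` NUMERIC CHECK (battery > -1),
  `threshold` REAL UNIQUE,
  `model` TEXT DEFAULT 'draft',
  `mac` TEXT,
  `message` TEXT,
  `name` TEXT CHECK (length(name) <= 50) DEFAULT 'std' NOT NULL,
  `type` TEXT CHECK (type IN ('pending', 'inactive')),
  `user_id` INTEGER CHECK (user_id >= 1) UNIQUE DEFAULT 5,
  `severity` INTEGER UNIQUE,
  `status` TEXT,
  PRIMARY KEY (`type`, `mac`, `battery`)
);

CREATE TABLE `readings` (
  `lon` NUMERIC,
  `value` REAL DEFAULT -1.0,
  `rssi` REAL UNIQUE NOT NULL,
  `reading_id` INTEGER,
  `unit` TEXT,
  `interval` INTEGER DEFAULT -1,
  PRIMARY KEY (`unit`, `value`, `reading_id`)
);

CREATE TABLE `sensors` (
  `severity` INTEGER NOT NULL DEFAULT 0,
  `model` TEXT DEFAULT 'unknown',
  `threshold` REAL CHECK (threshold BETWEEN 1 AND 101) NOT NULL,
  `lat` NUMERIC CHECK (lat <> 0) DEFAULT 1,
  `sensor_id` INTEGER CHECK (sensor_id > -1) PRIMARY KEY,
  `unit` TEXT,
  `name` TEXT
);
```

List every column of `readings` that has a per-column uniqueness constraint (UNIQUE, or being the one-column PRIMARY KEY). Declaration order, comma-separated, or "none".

- lon: no UNIQUE or single-column PK constraint.
- value: part of a composite PRIMARY KEY — only the tuple is unique, not this column on its own.
- rssi: declared UNIQUE → unique.
- reading_id: part of a composite PRIMARY KEY — only the tuple is unique, not this column on its own.
- unit: part of a composite PRIMARY KEY — only the tuple is unique, not this column on its own.
- interval: no UNIQUE or single-column PK constraint.

rssi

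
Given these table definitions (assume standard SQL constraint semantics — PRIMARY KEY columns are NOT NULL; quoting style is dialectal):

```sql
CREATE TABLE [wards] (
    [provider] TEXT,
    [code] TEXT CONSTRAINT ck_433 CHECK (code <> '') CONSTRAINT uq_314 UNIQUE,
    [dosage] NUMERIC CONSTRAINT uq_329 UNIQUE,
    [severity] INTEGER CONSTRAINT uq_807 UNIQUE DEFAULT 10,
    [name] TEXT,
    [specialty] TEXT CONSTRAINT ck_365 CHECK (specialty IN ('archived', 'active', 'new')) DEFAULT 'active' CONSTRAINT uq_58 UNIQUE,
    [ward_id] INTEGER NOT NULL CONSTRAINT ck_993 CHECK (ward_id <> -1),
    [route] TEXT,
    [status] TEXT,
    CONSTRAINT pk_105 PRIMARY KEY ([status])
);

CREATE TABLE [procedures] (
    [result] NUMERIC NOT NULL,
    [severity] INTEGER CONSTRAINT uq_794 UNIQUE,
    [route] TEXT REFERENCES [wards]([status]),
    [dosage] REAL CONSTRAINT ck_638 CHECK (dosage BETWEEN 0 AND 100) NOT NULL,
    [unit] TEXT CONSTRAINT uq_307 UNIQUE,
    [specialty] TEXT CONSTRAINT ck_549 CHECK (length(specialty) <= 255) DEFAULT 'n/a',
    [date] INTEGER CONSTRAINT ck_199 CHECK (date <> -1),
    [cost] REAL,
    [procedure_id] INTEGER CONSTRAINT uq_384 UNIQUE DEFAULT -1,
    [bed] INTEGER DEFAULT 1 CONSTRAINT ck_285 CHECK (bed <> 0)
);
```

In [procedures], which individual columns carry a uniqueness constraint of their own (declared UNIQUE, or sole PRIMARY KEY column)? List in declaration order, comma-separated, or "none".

- result: no UNIQUE or single-column PK constraint.
- severity: declared UNIQUE → unique.
- route: no UNIQUE or single-column PK constraint.
- dosage: no UNIQUE or single-column PK constraint.
- unit: declared UNIQUE → unique.
- specialty: no UNIQUE or single-column PK constraint.
- date: no UNIQUE or single-column PK constraint.
- cost: no UNIQUE or single-column PK constraint.
- procedure_id: declared UNIQUE → unique.
- bed: no UNIQUE or single-column PK constraint.

severity, unit, procedure_id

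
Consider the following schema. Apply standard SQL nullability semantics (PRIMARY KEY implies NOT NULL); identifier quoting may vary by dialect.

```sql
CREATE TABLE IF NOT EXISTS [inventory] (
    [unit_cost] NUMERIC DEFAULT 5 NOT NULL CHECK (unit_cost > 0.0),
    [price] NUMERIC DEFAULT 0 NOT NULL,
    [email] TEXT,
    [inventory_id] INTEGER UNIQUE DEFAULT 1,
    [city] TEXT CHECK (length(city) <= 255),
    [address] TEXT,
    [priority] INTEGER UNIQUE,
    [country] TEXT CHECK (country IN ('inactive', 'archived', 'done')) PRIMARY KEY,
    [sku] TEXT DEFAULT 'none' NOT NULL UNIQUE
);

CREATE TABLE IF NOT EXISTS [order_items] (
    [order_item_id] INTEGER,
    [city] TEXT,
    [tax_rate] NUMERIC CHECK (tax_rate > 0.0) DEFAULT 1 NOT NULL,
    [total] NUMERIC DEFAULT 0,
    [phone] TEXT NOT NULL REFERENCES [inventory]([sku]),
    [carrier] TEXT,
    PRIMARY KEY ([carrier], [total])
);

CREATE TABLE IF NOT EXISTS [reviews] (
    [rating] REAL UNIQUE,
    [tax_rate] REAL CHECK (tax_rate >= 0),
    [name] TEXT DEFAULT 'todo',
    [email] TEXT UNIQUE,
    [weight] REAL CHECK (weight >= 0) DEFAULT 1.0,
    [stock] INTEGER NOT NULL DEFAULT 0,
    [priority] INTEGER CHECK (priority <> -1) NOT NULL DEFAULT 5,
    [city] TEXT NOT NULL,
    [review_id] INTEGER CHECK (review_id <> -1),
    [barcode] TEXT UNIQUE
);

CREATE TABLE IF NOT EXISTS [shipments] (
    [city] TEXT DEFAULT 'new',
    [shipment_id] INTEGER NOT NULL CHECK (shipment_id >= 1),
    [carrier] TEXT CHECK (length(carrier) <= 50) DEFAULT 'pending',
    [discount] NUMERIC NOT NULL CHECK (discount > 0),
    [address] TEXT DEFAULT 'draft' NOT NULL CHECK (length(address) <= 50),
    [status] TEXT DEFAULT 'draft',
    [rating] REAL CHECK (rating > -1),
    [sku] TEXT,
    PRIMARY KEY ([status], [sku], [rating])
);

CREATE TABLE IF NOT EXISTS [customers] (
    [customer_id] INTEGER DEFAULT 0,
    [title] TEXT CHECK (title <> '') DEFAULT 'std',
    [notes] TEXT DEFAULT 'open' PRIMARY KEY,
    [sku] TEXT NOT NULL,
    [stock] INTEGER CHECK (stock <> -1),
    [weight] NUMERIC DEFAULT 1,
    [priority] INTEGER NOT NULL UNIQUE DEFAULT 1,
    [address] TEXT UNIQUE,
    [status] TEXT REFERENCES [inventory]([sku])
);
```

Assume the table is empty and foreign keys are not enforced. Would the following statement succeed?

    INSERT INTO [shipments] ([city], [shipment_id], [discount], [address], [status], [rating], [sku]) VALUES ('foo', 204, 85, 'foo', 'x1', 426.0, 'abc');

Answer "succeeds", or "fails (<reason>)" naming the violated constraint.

succeeds

NOT NULL columns: address is supplied; discount is supplied; rating is supplied; shipment_id is supplied; sku is supplied; status is supplied.
CHECK constraints: 204 satisfies (shipment_id >= 1); 85 satisfies (discount > 0); 'foo' satisfies (length(address) <= 50); 426.0 satisfies (rating > -1).
No constraint is violated.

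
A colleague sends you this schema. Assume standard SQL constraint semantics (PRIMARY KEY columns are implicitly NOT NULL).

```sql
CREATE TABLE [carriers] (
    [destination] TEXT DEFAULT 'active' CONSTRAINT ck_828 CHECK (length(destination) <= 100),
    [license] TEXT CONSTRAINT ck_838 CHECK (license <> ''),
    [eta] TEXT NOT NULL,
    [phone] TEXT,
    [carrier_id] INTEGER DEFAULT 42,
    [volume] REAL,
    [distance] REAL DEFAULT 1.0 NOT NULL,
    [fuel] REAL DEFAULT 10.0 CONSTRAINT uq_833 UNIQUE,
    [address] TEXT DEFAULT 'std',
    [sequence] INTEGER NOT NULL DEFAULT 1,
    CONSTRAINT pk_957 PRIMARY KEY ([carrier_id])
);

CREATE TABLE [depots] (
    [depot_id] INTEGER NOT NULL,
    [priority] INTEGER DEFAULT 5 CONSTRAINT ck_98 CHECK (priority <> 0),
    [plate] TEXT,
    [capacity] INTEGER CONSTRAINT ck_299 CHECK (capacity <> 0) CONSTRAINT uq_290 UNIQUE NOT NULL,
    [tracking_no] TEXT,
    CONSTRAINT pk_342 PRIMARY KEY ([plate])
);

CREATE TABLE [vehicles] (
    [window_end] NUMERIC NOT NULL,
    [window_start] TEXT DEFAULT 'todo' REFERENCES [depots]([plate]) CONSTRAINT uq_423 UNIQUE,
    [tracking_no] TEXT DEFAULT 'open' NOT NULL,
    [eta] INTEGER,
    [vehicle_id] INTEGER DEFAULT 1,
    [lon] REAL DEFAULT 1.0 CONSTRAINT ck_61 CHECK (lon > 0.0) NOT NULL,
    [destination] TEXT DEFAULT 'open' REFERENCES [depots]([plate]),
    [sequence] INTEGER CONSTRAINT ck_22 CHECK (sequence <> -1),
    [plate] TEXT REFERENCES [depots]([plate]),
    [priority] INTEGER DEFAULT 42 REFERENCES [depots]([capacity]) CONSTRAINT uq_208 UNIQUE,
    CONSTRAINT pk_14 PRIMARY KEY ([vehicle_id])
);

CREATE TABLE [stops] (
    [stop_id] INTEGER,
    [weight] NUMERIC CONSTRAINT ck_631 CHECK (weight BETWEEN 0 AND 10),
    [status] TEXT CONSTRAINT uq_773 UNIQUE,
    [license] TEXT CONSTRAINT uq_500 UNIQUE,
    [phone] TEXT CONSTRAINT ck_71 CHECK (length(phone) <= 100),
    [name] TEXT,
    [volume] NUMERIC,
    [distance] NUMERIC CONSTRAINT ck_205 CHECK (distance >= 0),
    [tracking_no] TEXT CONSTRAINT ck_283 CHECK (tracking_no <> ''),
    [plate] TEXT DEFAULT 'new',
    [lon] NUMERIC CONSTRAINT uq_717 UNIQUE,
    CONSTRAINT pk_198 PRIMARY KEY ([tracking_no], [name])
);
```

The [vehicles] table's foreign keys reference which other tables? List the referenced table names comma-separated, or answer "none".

- window_start REFERENCES depots(plate).
- destination REFERENCES depots(plate).
- plate REFERENCES depots(plate).
- priority REFERENCES depots(capacity).

depots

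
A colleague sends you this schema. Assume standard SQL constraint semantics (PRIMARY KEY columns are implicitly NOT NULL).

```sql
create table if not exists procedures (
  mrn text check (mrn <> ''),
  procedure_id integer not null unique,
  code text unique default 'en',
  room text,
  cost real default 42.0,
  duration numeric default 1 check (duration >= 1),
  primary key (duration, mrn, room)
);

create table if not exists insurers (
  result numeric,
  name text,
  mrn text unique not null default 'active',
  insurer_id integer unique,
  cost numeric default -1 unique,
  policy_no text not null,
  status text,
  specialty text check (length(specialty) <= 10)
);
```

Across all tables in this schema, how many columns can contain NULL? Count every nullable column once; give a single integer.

procedures: 2 nullable (code, cost — PK (duration, mrn, room) and explicit NOT NULL columns excluded).
insurers: 6 nullable (result, name, insurer_id, cost, status, specialty — PK none and explicit NOT NULL columns excluded).
Total: 2 + 6 = 8.

8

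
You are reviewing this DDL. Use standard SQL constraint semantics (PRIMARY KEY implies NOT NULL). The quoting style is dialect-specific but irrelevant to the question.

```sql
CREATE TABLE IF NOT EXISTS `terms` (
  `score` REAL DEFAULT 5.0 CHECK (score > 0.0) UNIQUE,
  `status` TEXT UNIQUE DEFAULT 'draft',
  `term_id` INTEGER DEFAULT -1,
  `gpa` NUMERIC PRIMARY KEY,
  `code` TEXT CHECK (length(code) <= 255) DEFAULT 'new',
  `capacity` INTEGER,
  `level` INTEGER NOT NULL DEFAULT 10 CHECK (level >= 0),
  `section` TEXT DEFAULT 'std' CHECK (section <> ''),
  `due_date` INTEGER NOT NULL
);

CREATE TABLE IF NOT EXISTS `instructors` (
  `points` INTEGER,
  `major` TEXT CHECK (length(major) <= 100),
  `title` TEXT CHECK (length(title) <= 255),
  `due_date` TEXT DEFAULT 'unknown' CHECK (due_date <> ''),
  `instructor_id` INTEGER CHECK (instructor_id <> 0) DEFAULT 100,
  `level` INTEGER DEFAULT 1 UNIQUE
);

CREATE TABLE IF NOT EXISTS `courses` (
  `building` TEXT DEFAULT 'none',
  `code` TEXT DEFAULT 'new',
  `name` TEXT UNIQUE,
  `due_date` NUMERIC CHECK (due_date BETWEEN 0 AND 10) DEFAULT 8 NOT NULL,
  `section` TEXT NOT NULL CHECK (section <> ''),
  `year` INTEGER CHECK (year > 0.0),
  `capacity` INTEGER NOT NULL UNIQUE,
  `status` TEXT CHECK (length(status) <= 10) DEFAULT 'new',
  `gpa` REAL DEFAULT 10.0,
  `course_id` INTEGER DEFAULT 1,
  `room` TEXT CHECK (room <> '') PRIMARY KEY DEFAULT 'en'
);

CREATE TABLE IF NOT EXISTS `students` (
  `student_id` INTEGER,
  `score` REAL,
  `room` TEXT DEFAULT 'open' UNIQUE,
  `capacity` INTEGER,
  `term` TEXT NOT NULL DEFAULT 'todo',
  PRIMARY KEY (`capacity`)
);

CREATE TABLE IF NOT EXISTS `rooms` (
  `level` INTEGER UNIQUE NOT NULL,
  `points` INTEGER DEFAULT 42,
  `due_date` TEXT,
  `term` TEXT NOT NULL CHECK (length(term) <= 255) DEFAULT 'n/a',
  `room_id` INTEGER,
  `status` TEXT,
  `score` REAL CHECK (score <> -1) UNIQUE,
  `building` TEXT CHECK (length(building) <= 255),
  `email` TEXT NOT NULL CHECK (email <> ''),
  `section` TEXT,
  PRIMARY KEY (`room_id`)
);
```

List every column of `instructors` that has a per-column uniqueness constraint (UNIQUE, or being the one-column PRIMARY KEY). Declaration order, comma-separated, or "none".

level

- points: no UNIQUE or single-column PK constraint.
- major: no UNIQUE or single-column PK constraint.
- title: no UNIQUE or single-column PK constraint.
- due_date: no UNIQUE or single-column PK constraint.
- instructor_id: no UNIQUE or single-column PK constraint.
- level: declared UNIQUE → unique.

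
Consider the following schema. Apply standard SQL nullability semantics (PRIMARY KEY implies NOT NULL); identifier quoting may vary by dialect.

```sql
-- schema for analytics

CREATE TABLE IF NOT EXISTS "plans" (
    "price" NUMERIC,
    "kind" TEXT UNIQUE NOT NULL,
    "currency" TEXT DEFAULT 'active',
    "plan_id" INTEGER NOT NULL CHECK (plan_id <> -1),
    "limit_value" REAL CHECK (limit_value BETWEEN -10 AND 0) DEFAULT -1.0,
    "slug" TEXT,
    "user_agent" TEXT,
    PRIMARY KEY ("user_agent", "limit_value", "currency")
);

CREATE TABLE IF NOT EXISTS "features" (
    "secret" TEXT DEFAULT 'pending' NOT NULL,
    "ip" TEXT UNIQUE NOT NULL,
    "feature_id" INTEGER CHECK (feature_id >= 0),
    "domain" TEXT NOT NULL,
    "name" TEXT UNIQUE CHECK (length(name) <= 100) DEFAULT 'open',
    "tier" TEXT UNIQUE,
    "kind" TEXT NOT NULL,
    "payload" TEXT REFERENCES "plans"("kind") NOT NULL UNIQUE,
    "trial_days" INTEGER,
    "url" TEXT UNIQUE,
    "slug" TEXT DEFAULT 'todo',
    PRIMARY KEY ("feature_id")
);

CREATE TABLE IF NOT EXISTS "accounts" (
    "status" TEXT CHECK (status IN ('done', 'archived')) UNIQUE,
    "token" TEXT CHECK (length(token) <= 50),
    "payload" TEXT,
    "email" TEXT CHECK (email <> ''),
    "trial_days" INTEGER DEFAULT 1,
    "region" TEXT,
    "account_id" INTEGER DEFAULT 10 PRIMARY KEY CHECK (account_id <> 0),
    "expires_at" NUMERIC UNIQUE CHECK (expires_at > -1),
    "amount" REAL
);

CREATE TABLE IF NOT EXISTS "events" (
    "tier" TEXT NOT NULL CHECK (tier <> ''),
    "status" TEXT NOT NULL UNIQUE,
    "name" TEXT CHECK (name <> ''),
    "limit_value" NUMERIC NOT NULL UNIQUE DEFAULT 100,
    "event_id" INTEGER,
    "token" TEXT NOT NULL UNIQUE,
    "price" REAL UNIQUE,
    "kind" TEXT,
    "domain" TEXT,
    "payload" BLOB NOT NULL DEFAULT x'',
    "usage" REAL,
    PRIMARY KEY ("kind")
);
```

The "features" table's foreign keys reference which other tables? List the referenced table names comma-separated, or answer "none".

plans

- payload REFERENCES plans(kind).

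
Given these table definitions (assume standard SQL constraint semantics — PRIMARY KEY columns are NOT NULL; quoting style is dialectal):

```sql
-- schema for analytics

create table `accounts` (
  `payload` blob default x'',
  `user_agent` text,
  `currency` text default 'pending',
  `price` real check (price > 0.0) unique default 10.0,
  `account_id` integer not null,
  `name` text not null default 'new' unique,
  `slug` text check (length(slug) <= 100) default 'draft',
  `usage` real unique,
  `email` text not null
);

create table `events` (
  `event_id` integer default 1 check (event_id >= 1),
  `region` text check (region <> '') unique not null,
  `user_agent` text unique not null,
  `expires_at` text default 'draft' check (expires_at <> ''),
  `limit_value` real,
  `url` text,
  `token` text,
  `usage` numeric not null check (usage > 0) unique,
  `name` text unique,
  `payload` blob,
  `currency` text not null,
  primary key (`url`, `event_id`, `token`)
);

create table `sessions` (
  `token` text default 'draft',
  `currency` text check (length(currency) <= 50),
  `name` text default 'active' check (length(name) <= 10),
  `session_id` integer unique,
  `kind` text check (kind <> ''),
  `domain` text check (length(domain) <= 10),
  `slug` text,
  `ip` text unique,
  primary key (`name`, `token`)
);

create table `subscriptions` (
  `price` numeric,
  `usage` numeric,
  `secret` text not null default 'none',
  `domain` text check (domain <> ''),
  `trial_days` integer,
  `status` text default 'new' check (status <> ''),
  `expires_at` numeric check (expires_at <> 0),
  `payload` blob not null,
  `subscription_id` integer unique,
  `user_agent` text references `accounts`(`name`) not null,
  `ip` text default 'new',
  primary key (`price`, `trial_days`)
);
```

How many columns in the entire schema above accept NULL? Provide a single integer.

22

accounts: 6 nullable (payload, user_agent, currency, price, slug, usage — PK none and explicit NOT NULL columns excluded).
events: 4 nullable (expires_at, limit_value, name, payload — PK (url, event_id, token) and explicit NOT NULL columns excluded).
sessions: 6 nullable (currency, session_id, kind, domain, slug, ip — PK (name, token) and explicit NOT NULL columns excluded).
subscriptions: 6 nullable (usage, domain, status, expires_at, subscription_id, ip — PK (price, trial_days) and explicit NOT NULL columns excluded).
Total: 6 + 4 + 6 + 6 = 22.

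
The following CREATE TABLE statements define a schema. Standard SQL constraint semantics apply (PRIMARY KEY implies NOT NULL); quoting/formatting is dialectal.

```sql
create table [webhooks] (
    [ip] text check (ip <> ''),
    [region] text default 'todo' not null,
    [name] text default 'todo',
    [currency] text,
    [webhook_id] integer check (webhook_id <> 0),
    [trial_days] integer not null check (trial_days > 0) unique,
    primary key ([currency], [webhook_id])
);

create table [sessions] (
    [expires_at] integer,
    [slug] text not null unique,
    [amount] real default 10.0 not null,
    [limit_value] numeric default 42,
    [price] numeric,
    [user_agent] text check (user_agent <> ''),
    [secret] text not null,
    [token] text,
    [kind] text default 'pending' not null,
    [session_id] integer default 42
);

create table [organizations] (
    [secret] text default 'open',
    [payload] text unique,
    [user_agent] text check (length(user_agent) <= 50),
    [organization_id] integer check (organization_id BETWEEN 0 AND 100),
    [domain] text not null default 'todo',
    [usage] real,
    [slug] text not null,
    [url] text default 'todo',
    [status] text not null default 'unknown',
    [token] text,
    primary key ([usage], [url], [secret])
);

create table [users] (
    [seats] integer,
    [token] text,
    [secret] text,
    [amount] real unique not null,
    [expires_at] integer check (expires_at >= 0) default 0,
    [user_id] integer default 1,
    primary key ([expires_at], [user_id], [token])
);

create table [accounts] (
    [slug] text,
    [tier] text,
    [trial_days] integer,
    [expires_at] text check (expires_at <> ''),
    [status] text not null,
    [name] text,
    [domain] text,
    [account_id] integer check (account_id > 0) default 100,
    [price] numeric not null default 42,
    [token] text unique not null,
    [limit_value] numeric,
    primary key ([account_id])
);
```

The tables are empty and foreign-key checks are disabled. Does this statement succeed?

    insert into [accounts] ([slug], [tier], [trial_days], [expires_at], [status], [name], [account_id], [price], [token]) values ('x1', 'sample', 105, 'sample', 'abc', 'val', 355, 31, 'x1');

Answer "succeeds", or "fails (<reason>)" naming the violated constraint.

succeeds

NOT NULL columns: account_id is supplied; price is supplied; status is supplied; token is supplied.
CHECK constraints: 'sample' satisfies (expires_at <> ''); 355 satisfies (account_id > 0).
No constraint is violated.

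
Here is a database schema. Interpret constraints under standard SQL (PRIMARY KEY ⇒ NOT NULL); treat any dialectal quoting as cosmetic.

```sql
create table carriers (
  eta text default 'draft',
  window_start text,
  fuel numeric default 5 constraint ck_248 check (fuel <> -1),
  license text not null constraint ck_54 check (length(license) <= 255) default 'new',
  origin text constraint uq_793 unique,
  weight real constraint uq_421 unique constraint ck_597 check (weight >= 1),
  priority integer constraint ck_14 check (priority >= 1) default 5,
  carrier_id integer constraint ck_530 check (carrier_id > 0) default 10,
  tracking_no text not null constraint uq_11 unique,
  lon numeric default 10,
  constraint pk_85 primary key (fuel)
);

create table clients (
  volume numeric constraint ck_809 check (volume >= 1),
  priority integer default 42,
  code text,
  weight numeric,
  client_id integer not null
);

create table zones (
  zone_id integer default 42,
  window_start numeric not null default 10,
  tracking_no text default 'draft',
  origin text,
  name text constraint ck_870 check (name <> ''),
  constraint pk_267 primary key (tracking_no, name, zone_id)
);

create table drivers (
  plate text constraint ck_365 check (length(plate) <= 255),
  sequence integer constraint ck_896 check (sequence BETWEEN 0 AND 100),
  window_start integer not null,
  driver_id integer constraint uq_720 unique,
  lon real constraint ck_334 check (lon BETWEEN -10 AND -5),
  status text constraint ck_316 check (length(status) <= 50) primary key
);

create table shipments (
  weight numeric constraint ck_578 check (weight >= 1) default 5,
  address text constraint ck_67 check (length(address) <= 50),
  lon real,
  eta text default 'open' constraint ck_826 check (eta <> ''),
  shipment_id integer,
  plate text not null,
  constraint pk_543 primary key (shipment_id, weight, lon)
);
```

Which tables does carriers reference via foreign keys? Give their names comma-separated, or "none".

No column in carriers has a REFERENCES clause.

none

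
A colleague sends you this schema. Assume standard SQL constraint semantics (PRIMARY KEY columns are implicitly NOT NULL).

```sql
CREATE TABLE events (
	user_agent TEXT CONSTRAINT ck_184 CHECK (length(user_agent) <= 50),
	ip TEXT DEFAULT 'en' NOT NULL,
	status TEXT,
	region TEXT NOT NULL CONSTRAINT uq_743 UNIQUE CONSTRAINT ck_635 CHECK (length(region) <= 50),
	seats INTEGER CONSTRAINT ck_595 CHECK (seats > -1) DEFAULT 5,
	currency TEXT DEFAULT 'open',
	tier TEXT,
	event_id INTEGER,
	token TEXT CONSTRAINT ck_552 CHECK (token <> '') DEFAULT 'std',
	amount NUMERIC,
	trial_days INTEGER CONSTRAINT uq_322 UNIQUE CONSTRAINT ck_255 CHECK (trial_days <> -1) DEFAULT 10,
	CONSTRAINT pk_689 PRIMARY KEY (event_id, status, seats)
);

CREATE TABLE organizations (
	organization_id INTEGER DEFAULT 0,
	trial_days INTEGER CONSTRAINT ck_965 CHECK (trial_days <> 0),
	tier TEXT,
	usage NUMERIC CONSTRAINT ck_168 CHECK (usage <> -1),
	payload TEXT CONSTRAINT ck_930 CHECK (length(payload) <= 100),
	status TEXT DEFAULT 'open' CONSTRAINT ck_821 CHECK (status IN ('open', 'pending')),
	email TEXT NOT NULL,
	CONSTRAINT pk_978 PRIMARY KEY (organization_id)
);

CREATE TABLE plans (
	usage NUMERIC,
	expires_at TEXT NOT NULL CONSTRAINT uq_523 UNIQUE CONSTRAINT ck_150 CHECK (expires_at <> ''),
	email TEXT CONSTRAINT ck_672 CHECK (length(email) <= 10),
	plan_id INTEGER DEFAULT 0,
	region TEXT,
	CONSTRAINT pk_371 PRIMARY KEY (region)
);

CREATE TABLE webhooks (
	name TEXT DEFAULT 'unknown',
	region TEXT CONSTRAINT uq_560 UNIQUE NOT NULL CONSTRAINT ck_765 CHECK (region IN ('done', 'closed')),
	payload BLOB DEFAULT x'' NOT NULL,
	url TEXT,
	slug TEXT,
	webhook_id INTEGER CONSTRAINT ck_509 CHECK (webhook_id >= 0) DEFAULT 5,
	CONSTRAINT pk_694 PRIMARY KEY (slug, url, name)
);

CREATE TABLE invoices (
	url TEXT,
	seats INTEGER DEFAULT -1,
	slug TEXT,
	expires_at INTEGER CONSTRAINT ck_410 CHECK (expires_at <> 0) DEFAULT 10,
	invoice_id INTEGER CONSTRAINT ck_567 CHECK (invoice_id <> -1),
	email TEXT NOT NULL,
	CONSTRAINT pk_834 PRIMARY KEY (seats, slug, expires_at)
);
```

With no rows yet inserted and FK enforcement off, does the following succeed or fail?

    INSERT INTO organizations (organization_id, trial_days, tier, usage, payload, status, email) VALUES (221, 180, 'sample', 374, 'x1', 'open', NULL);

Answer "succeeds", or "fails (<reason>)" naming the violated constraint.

email is explicitly set to NULL, but email is declared NOT NULL.

fails (NOT NULL on email)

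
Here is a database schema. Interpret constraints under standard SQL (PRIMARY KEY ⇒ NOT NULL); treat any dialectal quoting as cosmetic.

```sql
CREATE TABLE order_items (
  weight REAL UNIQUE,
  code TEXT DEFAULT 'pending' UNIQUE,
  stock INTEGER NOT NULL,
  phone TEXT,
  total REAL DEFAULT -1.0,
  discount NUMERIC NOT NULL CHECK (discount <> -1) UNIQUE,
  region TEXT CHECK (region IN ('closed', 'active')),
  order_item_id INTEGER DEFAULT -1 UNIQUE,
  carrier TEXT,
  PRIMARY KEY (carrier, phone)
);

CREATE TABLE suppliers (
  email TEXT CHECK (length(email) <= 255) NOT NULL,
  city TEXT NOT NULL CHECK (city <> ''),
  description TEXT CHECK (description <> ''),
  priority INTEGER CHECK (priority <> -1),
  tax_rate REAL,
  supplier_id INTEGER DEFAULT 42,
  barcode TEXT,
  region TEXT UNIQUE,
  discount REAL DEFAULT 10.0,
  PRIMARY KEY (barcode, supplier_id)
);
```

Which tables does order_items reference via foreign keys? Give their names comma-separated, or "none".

none

No column in order_items has a REFERENCES clause.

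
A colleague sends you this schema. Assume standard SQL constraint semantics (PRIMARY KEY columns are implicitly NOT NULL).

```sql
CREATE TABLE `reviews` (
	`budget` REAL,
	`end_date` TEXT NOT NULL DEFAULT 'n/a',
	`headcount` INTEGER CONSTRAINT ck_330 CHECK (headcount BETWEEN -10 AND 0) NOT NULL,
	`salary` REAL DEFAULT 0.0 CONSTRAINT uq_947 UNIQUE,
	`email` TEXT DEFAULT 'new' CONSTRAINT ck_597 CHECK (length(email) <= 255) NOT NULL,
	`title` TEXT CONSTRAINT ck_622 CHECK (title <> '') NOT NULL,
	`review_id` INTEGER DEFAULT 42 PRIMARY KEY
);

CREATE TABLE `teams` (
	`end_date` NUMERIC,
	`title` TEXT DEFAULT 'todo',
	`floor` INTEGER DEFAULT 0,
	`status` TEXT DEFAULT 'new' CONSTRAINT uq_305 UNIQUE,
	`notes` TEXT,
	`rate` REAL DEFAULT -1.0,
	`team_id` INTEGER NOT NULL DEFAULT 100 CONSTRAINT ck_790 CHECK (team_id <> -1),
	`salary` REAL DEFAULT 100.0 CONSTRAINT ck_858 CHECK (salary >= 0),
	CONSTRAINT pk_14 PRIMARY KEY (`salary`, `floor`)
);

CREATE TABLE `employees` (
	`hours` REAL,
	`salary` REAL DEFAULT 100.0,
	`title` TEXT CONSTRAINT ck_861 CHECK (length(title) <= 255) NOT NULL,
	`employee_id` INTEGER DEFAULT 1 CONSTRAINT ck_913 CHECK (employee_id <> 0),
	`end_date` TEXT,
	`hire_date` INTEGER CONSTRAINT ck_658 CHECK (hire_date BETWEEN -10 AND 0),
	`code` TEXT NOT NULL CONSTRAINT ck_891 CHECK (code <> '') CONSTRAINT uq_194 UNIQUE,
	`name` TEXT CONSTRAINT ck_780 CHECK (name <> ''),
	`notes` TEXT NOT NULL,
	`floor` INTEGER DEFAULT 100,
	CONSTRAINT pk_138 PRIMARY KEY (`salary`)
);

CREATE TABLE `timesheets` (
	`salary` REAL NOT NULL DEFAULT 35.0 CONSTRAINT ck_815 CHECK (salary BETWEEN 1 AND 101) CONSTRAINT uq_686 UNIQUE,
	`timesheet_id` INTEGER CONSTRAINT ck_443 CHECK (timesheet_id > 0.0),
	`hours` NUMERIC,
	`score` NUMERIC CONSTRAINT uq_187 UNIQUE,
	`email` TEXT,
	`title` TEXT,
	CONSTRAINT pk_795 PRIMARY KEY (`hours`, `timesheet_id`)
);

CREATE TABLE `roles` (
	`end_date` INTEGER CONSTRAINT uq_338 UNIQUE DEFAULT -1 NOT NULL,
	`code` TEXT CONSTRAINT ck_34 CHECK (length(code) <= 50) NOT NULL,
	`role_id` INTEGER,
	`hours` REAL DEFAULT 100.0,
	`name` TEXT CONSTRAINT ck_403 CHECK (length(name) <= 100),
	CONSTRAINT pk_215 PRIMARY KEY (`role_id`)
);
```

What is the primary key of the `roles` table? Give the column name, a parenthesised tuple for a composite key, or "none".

role_id

role_id is declared PRIMARY KEY as a table-level PRIMARY KEY clause.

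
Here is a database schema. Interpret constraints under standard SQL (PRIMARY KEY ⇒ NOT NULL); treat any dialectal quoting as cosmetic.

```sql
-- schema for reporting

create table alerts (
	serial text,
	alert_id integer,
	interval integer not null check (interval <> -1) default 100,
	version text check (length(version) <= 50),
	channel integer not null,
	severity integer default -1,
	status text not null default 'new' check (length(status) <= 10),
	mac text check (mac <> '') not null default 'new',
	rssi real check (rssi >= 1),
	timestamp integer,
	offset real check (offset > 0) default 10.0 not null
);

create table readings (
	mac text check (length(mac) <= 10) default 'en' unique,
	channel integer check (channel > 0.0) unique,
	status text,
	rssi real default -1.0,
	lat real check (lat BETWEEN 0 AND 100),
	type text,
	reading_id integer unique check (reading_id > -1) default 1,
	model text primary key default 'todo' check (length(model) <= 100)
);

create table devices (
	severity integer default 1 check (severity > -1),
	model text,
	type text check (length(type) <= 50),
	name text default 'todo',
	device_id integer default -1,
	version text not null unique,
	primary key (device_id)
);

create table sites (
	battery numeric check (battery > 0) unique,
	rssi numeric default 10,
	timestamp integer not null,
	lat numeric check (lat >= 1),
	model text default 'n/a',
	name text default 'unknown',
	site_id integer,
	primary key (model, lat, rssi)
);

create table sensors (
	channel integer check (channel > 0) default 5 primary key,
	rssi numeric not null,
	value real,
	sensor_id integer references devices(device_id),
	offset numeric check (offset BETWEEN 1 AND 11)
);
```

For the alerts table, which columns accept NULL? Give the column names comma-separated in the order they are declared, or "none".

- serial: no NOT NULL constraint applies → nullable.
- alert_id: no NOT NULL constraint applies → nullable.
- interval: declared NOT NULL → not nullable.
- version: CHECK does not forbid NULL (a CHECK constraint passes when its expression is NULL) → nullable.
- channel: declared NOT NULL → not nullable.
- severity: DEFAULT only fills an omitted column; an explicit NULL is still allowed → nullable.
- status: declared NOT NULL → not nullable.
- mac: declared NOT NULL → not nullable.
- rssi: CHECK does not forbid NULL (a CHECK constraint passes when its expression is NULL) → nullable.
- timestamp: no NOT NULL constraint applies → nullable.
- offset: declared NOT NULL → not nullable.

serial, alert_id, version, severity, rssi, timestamp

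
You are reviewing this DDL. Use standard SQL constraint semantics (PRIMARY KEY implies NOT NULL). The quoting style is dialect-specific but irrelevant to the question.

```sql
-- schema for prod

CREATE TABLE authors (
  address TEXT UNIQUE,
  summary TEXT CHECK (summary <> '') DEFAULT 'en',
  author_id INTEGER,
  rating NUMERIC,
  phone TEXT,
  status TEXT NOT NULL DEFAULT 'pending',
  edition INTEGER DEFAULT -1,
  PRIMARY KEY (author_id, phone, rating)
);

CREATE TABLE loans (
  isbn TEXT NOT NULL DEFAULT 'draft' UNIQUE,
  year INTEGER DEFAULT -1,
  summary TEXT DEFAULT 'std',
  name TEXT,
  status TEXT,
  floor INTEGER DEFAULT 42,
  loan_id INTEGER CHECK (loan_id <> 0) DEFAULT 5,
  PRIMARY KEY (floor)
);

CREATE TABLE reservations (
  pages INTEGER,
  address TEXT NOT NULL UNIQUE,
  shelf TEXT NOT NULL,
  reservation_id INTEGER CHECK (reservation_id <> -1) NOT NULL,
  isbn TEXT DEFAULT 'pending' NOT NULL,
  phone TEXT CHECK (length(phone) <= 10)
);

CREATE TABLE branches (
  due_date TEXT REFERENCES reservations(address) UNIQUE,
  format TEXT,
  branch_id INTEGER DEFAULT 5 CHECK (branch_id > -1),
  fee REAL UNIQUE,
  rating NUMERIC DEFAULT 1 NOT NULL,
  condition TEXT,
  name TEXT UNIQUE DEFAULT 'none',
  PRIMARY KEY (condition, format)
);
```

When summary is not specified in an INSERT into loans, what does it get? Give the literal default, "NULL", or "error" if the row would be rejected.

'std'

summary has an explicit DEFAULT 'std'.
When the column is omitted from an INSERT, that default is used.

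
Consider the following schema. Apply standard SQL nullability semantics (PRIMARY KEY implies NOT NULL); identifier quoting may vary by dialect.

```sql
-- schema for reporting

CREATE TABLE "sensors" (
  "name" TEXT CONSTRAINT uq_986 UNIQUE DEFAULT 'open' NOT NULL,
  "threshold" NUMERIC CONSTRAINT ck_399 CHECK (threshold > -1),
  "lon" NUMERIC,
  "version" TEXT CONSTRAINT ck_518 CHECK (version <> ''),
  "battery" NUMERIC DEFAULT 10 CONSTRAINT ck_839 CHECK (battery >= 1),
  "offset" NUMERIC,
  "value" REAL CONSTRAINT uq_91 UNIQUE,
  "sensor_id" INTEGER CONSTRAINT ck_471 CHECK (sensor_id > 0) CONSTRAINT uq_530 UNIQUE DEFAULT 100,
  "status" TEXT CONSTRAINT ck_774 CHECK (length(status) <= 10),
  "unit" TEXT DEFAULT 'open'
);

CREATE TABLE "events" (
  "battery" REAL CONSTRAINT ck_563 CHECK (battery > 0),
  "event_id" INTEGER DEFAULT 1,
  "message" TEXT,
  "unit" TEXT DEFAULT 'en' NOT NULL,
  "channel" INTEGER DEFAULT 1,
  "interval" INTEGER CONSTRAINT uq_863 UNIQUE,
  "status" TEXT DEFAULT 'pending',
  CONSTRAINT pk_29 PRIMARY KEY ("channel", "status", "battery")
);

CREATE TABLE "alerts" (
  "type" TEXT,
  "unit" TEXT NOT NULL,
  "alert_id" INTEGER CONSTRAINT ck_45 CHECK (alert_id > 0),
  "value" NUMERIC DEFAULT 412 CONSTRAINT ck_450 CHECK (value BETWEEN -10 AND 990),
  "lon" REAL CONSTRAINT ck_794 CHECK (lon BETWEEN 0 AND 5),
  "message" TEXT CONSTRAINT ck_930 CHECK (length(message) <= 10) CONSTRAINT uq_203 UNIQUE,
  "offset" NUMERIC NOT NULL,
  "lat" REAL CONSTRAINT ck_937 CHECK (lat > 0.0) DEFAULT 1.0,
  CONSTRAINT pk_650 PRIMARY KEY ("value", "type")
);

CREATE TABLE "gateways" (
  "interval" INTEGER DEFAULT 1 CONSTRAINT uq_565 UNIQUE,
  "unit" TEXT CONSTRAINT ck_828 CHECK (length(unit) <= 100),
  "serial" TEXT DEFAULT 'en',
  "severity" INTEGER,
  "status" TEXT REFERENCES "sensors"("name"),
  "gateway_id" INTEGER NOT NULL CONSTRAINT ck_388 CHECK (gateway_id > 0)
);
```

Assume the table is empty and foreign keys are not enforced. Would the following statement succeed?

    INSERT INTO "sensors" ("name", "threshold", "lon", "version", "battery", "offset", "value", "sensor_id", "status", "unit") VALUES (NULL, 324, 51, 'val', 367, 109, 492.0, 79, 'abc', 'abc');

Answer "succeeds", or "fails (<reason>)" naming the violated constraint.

name is explicitly set to NULL, but name is declared NOT NULL.

fails (NOT NULL on name)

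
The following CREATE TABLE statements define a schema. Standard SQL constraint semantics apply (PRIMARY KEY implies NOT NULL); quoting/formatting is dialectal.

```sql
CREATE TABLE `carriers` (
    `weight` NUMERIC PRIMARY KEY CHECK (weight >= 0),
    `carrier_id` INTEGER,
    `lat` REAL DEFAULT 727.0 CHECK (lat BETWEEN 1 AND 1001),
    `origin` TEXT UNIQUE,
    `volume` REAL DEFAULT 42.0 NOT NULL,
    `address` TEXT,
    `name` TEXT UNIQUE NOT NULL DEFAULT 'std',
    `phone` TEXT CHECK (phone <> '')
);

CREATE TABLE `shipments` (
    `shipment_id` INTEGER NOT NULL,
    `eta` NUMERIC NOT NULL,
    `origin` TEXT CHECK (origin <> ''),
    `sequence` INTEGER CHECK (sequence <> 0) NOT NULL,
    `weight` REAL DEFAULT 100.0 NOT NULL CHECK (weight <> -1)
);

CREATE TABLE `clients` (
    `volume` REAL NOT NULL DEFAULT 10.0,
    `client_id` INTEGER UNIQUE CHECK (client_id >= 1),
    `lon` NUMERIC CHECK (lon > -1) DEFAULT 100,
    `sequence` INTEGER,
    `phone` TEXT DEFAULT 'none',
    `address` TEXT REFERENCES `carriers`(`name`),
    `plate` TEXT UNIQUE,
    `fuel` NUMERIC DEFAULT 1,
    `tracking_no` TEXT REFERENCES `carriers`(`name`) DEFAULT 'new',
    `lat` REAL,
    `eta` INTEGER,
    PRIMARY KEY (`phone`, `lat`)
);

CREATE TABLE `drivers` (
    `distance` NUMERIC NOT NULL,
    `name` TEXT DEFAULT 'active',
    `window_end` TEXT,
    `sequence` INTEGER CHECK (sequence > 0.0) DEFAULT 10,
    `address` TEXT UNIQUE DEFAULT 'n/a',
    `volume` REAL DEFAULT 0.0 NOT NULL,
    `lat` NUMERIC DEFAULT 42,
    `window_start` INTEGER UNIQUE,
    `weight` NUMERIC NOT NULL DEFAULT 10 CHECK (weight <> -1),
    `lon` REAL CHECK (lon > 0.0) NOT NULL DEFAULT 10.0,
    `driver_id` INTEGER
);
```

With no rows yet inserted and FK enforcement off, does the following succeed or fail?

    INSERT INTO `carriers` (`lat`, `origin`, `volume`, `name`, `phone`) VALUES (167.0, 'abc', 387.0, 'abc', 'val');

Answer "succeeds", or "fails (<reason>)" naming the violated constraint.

weight is omitted from the column list and has no DEFAULT, so it would receive NULL.
But weight is part of the PRIMARY KEY (implied NOT NULL).

fails (NOT NULL on weight)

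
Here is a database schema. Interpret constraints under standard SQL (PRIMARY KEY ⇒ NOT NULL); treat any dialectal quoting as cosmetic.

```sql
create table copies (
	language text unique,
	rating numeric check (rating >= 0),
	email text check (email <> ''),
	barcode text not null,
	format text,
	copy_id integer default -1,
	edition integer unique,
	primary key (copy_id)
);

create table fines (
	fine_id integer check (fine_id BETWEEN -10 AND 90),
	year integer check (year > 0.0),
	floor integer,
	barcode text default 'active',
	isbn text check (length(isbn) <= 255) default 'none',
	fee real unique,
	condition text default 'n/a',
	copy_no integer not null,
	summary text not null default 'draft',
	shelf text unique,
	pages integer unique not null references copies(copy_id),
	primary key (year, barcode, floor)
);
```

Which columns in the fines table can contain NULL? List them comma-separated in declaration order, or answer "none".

- fine_id: CHECK does not forbid NULL (a CHECK constraint passes when its expression is NULL) → nullable.
- year: part of the PRIMARY KEY, which implies NOT NULL → not nullable.
- floor: part of the PRIMARY KEY, which implies NOT NULL → not nullable.
- barcode: part of the PRIMARY KEY, which implies NOT NULL → not nullable.
- isbn: CHECK does not forbid NULL (a CHECK constraint passes when its expression is NULL) → nullable.
- fee: UNIQUE does not imply NOT NULL → nullable.
- condition: DEFAULT only fills an omitted column; an explicit NULL is still allowed → nullable.
- copy_no: declared NOT NULL → not nullable.
- summary: declared NOT NULL → not nullable.
- shelf: UNIQUE does not imply NOT NULL → nullable.
- pages: declared NOT NULL → not nullable.

fine_id, isbn, fee, condition, shelf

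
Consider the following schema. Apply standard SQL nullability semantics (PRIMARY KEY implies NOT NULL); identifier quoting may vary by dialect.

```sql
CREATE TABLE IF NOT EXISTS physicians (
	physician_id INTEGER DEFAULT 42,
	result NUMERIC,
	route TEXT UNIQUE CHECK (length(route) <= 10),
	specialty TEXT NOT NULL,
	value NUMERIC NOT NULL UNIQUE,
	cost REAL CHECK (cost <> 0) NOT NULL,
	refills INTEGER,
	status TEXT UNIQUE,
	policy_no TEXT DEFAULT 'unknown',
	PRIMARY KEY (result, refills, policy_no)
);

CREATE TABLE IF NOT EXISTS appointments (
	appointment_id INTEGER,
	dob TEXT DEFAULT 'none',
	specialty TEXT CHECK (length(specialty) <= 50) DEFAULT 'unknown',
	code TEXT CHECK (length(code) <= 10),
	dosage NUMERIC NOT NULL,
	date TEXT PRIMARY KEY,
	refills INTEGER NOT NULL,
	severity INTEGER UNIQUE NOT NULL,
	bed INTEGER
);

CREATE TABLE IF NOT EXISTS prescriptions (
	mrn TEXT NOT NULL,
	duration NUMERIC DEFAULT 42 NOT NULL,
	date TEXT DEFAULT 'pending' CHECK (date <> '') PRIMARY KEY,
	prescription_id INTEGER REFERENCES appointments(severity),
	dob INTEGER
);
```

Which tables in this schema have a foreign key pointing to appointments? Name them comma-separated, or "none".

- prescriptions.prescription_id references appointments(severity).

prescriptions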